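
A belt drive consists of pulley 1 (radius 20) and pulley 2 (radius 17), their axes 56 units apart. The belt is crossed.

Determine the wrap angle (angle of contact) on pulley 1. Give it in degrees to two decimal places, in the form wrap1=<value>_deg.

crossed belt: β = asin((r1+r2)/C) = asin(37/56) = 41.3544°
wrap1 = wrap2 = π + 2β = 262.7087°

wrap1=262.71_deg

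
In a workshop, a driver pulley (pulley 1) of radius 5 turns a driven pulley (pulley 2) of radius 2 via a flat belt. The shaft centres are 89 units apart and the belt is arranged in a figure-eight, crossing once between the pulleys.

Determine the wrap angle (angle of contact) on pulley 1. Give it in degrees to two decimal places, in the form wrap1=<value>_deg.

crossed belt: β = asin((r1+r2)/C) = asin(7/89) = 4.5111°
wrap1 = wrap2 = π + 2β = 189.0221°

wrap1=189.02_deg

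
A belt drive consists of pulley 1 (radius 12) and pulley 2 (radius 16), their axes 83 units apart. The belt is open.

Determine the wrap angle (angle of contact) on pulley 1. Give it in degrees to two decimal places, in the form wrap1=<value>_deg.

wrap1=174.48_deg

open belt: β = asin((r2−r1)/C) = asin(4/83) = 2.7623°
wrap1 = π − 2β = 174.4754°
wrap2 = π + 2β = 185.5246°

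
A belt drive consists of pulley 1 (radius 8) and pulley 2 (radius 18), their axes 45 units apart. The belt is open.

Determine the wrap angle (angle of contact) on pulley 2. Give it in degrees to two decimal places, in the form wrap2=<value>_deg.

wrap2=205.68_deg

open belt: β = asin((r2−r1)/C) = asin(10/45) = 12.8396°
wrap1 = π − 2β = 154.3208°
wrap2 = π + 2β = 205.6792°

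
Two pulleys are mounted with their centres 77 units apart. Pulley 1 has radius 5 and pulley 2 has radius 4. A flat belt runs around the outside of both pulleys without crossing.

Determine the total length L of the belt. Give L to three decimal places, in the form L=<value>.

open belt: β = asin((r2−r1)/C) = asin(-1/77) = -0.7441°
wrap1 = π − 2β = 181.4882°
wrap2 = π + 2β = 178.5118°
tangent length = C·cosβ = 76.9935
L = r1·wrap1 + r2·wrap2 + 2·C·cosβ = 5·3.1676 + 4·3.1156 + 2·76.9935 = 182.2873

L=182.287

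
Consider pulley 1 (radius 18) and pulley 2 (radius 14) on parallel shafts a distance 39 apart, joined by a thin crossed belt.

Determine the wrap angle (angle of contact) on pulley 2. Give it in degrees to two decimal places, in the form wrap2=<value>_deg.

crossed belt: β = asin((r1+r2)/C) = asin(32/39) = 55.1362°
wrap1 = wrap2 = π + 2β = 290.2723°

wrap2=290.27_deg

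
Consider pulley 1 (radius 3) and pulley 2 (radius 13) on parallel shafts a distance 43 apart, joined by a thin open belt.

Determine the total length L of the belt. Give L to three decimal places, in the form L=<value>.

L=138.602

open belt: β = asin((r2−r1)/C) = asin(10/43) = 13.4477°
wrap1 = π − 2β = 153.1045°
wrap2 = π + 2β = 206.8955°
tangent length = C·cosβ = 41.8210
L = r1·wrap1 + r2·wrap2 + 2·C·cosβ = 3·2.6722 + 13·3.6110 + 2·41.8210 = 138.6017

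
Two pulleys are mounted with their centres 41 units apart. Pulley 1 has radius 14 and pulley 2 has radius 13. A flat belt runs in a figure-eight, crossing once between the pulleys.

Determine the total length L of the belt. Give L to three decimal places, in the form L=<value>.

L=185.351

crossed belt: β = asin((r1+r2)/C) = asin(27/41) = 41.1884°
wrap1 = wrap2 = π + 2β = 262.3767°
tangent length = C·cosβ = 30.8545
L = (r1+r2)·wrap + 2·C·cosβ = 27·4.5793 + 2·30.8545 = 185.3511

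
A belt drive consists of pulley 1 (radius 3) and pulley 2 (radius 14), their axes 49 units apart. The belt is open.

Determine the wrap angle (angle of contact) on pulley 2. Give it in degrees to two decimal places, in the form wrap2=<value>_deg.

wrap2=205.95_deg

open belt: β = asin((r2−r1)/C) = asin(11/49) = 12.9729°
wrap1 = π − 2β = 154.0542°
wrap2 = π + 2β = 205.9458°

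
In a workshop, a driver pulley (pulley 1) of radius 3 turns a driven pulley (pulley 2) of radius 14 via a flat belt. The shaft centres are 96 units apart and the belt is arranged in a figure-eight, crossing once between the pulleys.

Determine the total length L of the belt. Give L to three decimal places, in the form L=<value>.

L=248.425

crossed belt: β = asin((r1+r2)/C) = asin(17/96) = 10.1999°
wrap1 = wrap2 = π + 2β = 200.3998°
tangent length = C·cosβ = 94.4828
L = (r1+r2)·wrap + 2·C·cosβ = 17·3.4976 + 2·94.4828 = 248.4254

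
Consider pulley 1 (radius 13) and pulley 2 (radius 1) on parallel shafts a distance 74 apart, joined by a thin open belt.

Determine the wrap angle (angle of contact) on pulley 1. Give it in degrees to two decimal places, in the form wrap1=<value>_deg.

wrap1=198.66_deg

open belt: β = asin((r2−r1)/C) = asin(-12/74) = -9.3324°
wrap1 = π − 2β = 198.6648°
wrap2 = π + 2β = 161.3352°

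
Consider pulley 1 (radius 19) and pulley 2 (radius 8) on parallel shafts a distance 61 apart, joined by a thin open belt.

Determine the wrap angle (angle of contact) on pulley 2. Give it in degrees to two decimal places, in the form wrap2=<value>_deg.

wrap2=159.22_deg

open belt: β = asin((r2−r1)/C) = asin(-11/61) = -10.3889°
wrap1 = π − 2β = 200.7777°
wrap2 = π + 2β = 159.2223°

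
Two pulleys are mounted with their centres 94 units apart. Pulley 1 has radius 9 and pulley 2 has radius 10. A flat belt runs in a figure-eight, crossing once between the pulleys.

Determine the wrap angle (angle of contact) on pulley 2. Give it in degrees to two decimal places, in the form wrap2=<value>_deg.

wrap2=203.32_deg

crossed belt: β = asin((r1+r2)/C) = asin(19/94) = 11.6614°
wrap1 = wrap2 = π + 2β = 203.3228°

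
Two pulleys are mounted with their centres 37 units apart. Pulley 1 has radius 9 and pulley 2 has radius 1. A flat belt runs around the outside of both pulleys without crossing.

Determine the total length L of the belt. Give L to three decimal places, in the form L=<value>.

open belt: β = asin((r2−r1)/C) = asin(-8/37) = -12.4869°
wrap1 = π − 2β = 204.9738°
wrap2 = π + 2β = 155.0262°
tangent length = C·cosβ = 36.1248
L = r1·wrap1 + r2·wrap2 + 2·C·cosβ = 9·3.5775 + 1·2.7057 + 2·36.1248 = 107.1525

L=107.152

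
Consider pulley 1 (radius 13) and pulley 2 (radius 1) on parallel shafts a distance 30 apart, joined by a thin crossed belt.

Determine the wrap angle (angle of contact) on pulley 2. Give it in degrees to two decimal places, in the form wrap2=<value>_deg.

crossed belt: β = asin((r1+r2)/C) = asin(14/30) = 27.8181°
wrap1 = wrap2 = π + 2β = 235.6363°

wrap2=235.64_deg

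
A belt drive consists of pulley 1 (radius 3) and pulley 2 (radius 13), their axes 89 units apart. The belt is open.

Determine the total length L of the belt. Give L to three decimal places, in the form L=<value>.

open belt: β = asin((r2−r1)/C) = asin(10/89) = 6.4514°
wrap1 = π − 2β = 167.0973°
wrap2 = π + 2β = 192.9027°
tangent length = C·cosβ = 88.4364
L = r1·wrap1 + r2·wrap2 + 2·C·cosβ = 3·2.9164 + 13·3.3668 + 2·88.4364 = 229.3903

L=229.390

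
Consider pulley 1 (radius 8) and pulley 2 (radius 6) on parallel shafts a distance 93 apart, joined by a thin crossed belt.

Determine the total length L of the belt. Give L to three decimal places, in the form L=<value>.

crossed belt: β = asin((r1+r2)/C) = asin(14/93) = 8.6581°
wrap1 = wrap2 = π + 2β = 197.3162°
tangent length = C·cosβ = 91.9402
L = (r1+r2)·wrap + 2·C·cosβ = 14·3.4438 + 2·91.9402 = 232.0938

L=232.094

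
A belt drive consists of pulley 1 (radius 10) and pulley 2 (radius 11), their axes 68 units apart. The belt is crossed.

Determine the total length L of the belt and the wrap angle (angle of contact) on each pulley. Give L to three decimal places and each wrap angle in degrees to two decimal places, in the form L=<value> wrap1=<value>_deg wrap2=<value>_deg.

L=208.512 wrap1=215.98_deg wrap2=215.98_deg

crossed belt: β = asin((r1+r2)/C) = asin(21/68) = 17.9883°
wrap1 = wrap2 = π + 2β = 215.9767°
tangent length = C·cosβ = 64.6761
L = (r1+r2)·wrap + 2·C·cosβ = 21·3.7695 + 2·64.6761 = 208.5118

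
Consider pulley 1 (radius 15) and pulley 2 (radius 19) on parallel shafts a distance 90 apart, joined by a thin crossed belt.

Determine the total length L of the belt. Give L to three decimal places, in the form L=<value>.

crossed belt: β = asin((r1+r2)/C) = asin(34/90) = 22.1961°
wrap1 = wrap2 = π + 2β = 224.3922°
tangent length = C·cosβ = 83.3307
L = (r1+r2)·wrap + 2·C·cosβ = 34·3.9164 + 2·83.3307 = 299.8183

L=299.818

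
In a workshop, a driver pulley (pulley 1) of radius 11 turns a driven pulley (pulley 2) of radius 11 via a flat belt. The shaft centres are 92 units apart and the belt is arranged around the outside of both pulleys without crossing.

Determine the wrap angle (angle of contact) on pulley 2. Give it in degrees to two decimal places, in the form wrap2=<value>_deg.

wrap2=180.00_deg

open belt: β = asin((r2−r1)/C) = asin(0/92) = 0.0000°
wrap1 = π − 2β = 180.0000°
wrap2 = π + 2β = 180.0000°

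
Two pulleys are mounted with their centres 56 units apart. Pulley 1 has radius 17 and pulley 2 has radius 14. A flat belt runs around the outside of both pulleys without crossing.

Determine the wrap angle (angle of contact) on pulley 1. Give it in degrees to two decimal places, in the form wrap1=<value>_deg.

open belt: β = asin((r2−r1)/C) = asin(-3/56) = -3.0709°
wrap1 = π − 2β = 186.1418°
wrap2 = π + 2β = 173.8582°

wrap1=186.14_deg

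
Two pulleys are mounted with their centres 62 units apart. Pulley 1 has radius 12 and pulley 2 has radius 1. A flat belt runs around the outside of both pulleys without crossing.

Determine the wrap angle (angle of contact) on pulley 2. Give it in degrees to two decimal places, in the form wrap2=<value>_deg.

open belt: β = asin((r2−r1)/C) = asin(-11/62) = -10.2195°
wrap1 = π − 2β = 200.4390°
wrap2 = π + 2β = 159.5610°

wrap2=159.56_deg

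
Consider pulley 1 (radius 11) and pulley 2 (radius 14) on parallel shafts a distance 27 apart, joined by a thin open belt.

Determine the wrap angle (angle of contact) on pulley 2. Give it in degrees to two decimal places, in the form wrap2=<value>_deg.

open belt: β = asin((r2−r1)/C) = asin(3/27) = 6.3794°
wrap1 = π − 2β = 167.2413°
wrap2 = π + 2β = 192.7587°

wrap2=192.76_deg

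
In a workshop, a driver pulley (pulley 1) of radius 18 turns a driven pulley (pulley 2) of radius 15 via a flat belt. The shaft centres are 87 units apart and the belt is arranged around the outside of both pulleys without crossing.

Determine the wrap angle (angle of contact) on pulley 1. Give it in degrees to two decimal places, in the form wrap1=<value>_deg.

wrap1=183.95_deg

open belt: β = asin((r2−r1)/C) = asin(-3/87) = -1.9761°
wrap1 = π − 2β = 183.9522°
wrap2 = π + 2β = 176.0478°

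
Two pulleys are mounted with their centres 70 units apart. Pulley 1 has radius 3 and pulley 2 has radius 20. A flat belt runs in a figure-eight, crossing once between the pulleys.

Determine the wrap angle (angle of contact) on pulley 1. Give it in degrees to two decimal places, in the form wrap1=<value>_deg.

wrap1=218.36_deg

crossed belt: β = asin((r1+r2)/C) = asin(23/70) = 19.1821°
wrap1 = wrap2 = π + 2β = 218.3642°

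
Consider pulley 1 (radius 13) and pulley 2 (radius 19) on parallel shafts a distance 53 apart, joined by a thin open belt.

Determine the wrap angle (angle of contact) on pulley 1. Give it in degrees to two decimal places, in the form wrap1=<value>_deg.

open belt: β = asin((r2−r1)/C) = asin(6/53) = 6.5002°
wrap1 = π − 2β = 166.9995°
wrap2 = π + 2β = 193.0005°

wrap1=167.00_deg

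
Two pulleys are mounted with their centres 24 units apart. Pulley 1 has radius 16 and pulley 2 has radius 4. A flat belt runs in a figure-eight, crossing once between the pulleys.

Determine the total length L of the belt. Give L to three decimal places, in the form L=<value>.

crossed belt: β = asin((r1+r2)/C) = asin(20/24) = 56.4427°
wrap1 = wrap2 = π + 2β = 292.8854°
tangent length = C·cosβ = 13.2665
L = (r1+r2)·wrap + 2·C·cosβ = 20·5.1118 + 2·13.2665 = 128.7693

L=128.769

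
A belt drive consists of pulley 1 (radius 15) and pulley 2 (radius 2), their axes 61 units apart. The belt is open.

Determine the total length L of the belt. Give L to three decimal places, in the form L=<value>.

open belt: β = asin((r2−r1)/C) = asin(-13/61) = -12.3049°
wrap1 = π − 2β = 204.6099°
wrap2 = π + 2β = 155.3901°
tangent length = C·cosβ = 59.5987
L = r1·wrap1 + r2·wrap2 + 2·C·cosβ = 15·3.5711 + 2·2.7121 + 2·59.5987 = 178.1882

L=178.188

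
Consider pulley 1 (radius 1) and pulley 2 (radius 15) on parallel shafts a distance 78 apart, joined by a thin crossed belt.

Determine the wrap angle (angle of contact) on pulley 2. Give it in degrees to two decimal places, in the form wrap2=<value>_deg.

wrap2=203.67_deg

crossed belt: β = asin((r1+r2)/C) = asin(16/78) = 11.8370°
wrap1 = wrap2 = π + 2β = 203.6740°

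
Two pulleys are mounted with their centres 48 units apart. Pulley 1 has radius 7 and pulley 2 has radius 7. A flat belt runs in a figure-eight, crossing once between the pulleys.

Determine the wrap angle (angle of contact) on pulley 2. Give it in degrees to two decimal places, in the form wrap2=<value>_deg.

crossed belt: β = asin((r1+r2)/C) = asin(14/48) = 16.9578°
wrap1 = wrap2 = π + 2β = 213.9155°

wrap2=213.92_deg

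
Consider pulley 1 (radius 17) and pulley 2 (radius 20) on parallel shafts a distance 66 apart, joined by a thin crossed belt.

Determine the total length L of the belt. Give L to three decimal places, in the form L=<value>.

crossed belt: β = asin((r1+r2)/C) = asin(37/66) = 34.0977°
wrap1 = wrap2 = π + 2β = 248.1954°
tangent length = C·cosβ = 54.6535
L = (r1+r2)·wrap + 2·C·cosβ = 37·4.3318 + 2·54.6535 = 269.5845

L=269.585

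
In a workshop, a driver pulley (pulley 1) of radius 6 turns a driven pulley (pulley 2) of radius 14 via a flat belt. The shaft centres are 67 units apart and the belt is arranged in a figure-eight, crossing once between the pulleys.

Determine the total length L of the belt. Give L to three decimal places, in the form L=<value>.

crossed belt: β = asin((r1+r2)/C) = asin(20/67) = 17.3680°
wrap1 = wrap2 = π + 2β = 214.7360°
tangent length = C·cosβ = 63.9453
L = (r1+r2)·wrap + 2·C·cosβ = 20·3.7478 + 2·63.9453 = 202.8476

L=202.848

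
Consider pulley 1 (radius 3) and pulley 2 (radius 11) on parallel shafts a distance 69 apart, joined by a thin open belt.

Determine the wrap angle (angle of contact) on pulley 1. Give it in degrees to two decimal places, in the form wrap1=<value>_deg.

wrap1=166.68_deg

open belt: β = asin((r2−r1)/C) = asin(8/69) = 6.6580°
wrap1 = π − 2β = 166.6841°
wrap2 = π + 2β = 193.3159°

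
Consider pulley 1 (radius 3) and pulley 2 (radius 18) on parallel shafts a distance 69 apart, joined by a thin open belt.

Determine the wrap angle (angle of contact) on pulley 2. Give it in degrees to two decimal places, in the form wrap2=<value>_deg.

wrap2=205.11_deg

open belt: β = asin((r2−r1)/C) = asin(15/69) = 12.5559°
wrap1 = π − 2β = 154.8883°
wrap2 = π + 2β = 205.1117°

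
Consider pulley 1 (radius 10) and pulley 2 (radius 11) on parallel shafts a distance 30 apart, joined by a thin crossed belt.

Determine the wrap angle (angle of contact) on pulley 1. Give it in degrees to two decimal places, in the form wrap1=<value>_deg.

wrap1=268.85_deg

crossed belt: β = asin((r1+r2)/C) = asin(21/30) = 44.4270°
wrap1 = wrap2 = π + 2β = 268.8540°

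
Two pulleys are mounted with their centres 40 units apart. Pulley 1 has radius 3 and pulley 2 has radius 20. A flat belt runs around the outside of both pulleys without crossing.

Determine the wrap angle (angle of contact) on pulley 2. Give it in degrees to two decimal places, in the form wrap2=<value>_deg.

wrap2=230.30_deg

open belt: β = asin((r2−r1)/C) = asin(17/40) = 25.1507°
wrap1 = π − 2β = 129.6987°
wrap2 = π + 2β = 230.3013°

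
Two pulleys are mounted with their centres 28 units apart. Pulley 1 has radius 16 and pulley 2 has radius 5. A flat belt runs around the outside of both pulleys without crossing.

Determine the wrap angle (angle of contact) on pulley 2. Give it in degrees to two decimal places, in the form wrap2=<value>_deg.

open belt: β = asin((r2−r1)/C) = asin(-11/28) = -23.1324°
wrap1 = π − 2β = 226.2648°
wrap2 = π + 2β = 133.7352°

wrap2=133.74_deg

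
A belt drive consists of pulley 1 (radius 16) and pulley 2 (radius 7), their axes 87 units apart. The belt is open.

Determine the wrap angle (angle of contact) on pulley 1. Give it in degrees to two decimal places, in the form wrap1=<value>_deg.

wrap1=191.88_deg

open belt: β = asin((r2−r1)/C) = asin(-9/87) = -5.9378°
wrap1 = π − 2β = 191.8755°
wrap2 = π + 2β = 168.1245°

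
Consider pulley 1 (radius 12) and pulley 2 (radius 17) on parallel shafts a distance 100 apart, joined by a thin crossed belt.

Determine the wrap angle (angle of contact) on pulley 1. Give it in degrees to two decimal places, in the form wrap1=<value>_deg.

crossed belt: β = asin((r1+r2)/C) = asin(29/100) = 16.8580°
wrap1 = wrap2 = π + 2β = 213.7159°

wrap1=213.72_deg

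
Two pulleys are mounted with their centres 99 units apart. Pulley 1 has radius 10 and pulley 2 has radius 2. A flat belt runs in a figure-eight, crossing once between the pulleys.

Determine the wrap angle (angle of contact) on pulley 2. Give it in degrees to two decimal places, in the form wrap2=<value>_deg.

wrap2=193.92_deg

crossed belt: β = asin((r1+r2)/C) = asin(12/99) = 6.9621°
wrap1 = wrap2 = π + 2β = 193.9241°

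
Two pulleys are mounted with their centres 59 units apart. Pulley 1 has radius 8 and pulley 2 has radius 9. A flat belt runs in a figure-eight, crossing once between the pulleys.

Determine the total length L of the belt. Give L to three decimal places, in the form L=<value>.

L=176.340

crossed belt: β = asin((r1+r2)/C) = asin(17/59) = 16.7464°
wrap1 = wrap2 = π + 2β = 213.4927°
tangent length = C·cosβ = 56.4978
L = (r1+r2)·wrap + 2·C·cosβ = 17·3.7262 + 2·56.4978 = 176.3401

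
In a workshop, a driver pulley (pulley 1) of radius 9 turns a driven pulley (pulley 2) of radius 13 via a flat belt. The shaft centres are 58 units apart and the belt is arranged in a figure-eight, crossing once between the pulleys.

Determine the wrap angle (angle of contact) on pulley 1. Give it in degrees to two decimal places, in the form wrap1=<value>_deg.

crossed belt: β = asin((r1+r2)/C) = asin(22/58) = 22.2910°
wrap1 = wrap2 = π + 2β = 224.5819°

wrap1=224.58_deg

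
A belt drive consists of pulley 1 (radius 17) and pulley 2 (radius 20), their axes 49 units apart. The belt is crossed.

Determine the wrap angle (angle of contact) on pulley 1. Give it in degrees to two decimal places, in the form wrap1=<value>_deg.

wrap1=278.07_deg

crossed belt: β = asin((r1+r2)/C) = asin(37/49) = 49.0343°
wrap1 = wrap2 = π + 2β = 278.0686°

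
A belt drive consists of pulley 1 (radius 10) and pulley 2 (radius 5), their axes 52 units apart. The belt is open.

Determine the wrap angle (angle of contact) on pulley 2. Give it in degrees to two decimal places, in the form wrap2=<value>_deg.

wrap2=168.96_deg

open belt: β = asin((r2−r1)/C) = asin(-5/52) = -5.5177°
wrap1 = π − 2β = 191.0355°
wrap2 = π + 2β = 168.9645°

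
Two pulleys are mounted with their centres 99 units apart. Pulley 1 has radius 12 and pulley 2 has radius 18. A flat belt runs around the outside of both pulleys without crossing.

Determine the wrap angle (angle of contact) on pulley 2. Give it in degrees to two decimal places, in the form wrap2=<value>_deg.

open belt: β = asin((r2−r1)/C) = asin(6/99) = 3.4746°
wrap1 = π − 2β = 173.0508°
wrap2 = π + 2β = 186.9492°

wrap2=186.95_deg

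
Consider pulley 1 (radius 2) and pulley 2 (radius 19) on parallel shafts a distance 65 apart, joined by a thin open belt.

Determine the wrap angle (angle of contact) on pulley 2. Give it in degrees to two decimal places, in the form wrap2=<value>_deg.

open belt: β = asin((r2−r1)/C) = asin(17/65) = 15.1614°
wrap1 = π − 2β = 149.6773°
wrap2 = π + 2β = 210.3227°

wrap2=210.32_deg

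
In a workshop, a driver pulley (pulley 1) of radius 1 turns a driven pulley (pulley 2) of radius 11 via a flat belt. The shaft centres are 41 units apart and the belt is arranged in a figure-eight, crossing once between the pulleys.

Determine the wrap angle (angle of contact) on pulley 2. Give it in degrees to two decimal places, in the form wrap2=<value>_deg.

wrap2=214.04_deg

crossed belt: β = asin((r1+r2)/C) = asin(12/41) = 17.0186°
wrap1 = wrap2 = π + 2β = 214.0373°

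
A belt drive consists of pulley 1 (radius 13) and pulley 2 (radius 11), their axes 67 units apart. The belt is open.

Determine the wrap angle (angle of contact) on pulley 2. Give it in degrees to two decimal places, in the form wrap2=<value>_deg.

open belt: β = asin((r2−r1)/C) = asin(-2/67) = -1.7106°
wrap1 = π − 2β = 183.4212°
wrap2 = π + 2β = 176.5788°

wrap2=176.58_deg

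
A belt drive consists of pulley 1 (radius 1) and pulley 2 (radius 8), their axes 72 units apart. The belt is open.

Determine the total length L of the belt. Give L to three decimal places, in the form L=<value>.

L=172.955

open belt: β = asin((r2−r1)/C) = asin(7/72) = 5.5792°
wrap1 = π − 2β = 168.8415°
wrap2 = π + 2β = 191.1585°
tangent length = C·cosβ = 71.6589
L = r1·wrap1 + r2·wrap2 + 2·C·cosβ = 1·2.9468 + 8·3.3363 + 2·71.6589 = 172.9554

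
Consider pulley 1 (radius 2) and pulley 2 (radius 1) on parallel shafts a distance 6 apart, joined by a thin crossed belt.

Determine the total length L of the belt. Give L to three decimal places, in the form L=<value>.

crossed belt: β = asin((r1+r2)/C) = asin(3/6) = 30.0000°
wrap1 = wrap2 = π + 2β = 240.0000°
tangent length = C·cosβ = 5.1962
L = (r1+r2)·wrap + 2·C·cosβ = 3·4.1888 + 2·5.1962 = 22.9587

L=22.959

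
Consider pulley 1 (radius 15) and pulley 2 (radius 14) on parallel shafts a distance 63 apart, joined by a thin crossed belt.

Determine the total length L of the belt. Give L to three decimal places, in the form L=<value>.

L=230.708

crossed belt: β = asin((r1+r2)/C) = asin(29/63) = 27.4076°
wrap1 = wrap2 = π + 2β = 234.8152°
tangent length = C·cosβ = 55.9285
L = (r1+r2)·wrap + 2·C·cosβ = 29·4.0983 + 2·55.9285 = 230.7077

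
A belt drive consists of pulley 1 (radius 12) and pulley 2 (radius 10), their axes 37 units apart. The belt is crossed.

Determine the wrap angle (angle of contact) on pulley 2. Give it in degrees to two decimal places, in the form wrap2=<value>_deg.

crossed belt: β = asin((r1+r2)/C) = asin(22/37) = 36.4837°
wrap1 = wrap2 = π + 2β = 252.9675°

wrap2=252.97_deg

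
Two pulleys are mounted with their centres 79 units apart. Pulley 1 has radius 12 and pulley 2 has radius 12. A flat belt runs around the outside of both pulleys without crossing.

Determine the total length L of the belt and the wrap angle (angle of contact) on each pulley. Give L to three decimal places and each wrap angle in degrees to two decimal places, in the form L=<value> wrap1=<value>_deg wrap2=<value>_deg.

L=233.398 wrap1=180.00_deg wrap2=180.00_deg

open belt: β = asin((r2−r1)/C) = asin(0/79) = 0.0000°
wrap1 = π − 2β = 180.0000°
wrap2 = π + 2β = 180.0000°
tangent length = C·cosβ = 79.0000
L = r1·wrap1 + r2·wrap2 + 2·C·cosβ = 12·3.1416 + 12·3.1416 + 2·79.0000 = 233.3982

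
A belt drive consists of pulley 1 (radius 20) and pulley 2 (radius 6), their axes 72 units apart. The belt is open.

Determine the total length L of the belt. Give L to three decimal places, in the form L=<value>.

L=228.412

open belt: β = asin((r2−r1)/C) = asin(-14/72) = -11.2123°
wrap1 = π − 2β = 202.4245°
wrap2 = π + 2β = 157.5755°
tangent length = C·cosβ = 70.6258
L = r1·wrap1 + r2·wrap2 + 2·C·cosβ = 20·3.5330 + 6·2.7502 + 2·70.6258 = 228.4123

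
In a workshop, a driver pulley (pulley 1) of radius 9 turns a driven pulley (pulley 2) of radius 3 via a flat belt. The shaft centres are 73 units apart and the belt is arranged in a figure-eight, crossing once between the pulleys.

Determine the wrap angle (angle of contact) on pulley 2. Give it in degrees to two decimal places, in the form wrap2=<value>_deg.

crossed belt: β = asin((r1+r2)/C) = asin(12/73) = 9.4614°
wrap1 = wrap2 = π + 2β = 198.9229°

wrap2=198.92_deg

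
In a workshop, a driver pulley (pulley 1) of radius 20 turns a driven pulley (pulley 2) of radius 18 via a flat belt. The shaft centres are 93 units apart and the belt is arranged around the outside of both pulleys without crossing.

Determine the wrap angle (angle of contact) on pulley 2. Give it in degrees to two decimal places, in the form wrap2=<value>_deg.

wrap2=177.54_deg

open belt: β = asin((r2−r1)/C) = asin(-2/93) = -1.2323°
wrap1 = π − 2β = 182.4645°
wrap2 = π + 2β = 177.5355°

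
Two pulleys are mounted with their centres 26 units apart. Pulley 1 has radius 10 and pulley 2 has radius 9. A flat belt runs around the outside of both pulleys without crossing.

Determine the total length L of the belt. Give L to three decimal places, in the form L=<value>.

L=111.729

open belt: β = asin((r2−r1)/C) = asin(-1/26) = -2.2042°
wrap1 = π − 2β = 184.4085°
wrap2 = π + 2β = 175.5915°
tangent length = C·cosβ = 25.9808
L = r1·wrap1 + r2·wrap2 + 2·C·cosβ = 10·3.2185 + 9·3.0647 + 2·25.9808 = 111.7287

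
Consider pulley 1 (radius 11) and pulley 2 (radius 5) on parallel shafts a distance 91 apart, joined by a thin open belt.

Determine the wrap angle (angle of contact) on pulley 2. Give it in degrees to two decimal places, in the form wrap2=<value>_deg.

open belt: β = asin((r2−r1)/C) = asin(-6/91) = -3.7805°
wrap1 = π − 2β = 187.5610°
wrap2 = π + 2β = 172.4390°

wrap2=172.44_deg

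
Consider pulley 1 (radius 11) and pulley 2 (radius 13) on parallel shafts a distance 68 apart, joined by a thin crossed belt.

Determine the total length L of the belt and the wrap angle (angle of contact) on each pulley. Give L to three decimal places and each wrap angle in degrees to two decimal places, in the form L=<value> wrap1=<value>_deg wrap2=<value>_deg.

L=219.960 wrap1=221.33_deg wrap2=221.33_deg

crossed belt: β = asin((r1+r2)/C) = asin(24/68) = 20.6673°
wrap1 = wrap2 = π + 2β = 221.3346°
tangent length = C·cosβ = 63.6239
L = (r1+r2)·wrap + 2·C·cosβ = 24·3.8630 + 2·63.6239 = 219.9602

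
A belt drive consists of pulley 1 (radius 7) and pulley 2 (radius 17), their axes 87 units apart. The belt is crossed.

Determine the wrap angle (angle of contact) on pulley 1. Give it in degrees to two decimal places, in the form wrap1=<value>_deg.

wrap1=212.03_deg

crossed belt: β = asin((r1+r2)/C) = asin(24/87) = 16.0134°
wrap1 = wrap2 = π + 2β = 212.0268°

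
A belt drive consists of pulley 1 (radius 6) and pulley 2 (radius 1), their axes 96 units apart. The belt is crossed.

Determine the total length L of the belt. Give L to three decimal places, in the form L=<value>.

crossed belt: β = asin((r1+r2)/C) = asin(7/96) = 4.1815°
wrap1 = wrap2 = π + 2β = 188.3631°
tangent length = C·cosβ = 95.7445
L = (r1+r2)·wrap + 2·C·cosβ = 7·3.2876 + 2·95.7445 = 214.5018

L=214.502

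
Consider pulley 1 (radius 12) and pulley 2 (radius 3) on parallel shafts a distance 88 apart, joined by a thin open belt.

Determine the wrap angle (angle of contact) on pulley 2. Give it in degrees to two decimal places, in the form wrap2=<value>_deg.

wrap2=168.26_deg

open belt: β = asin((r2−r1)/C) = asin(-9/88) = -5.8701°
wrap1 = π − 2β = 191.7401°
wrap2 = π + 2β = 168.2599°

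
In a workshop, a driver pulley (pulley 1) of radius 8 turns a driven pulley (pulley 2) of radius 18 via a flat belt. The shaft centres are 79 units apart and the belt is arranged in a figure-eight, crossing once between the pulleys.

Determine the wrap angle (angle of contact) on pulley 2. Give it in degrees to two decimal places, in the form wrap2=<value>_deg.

wrap2=218.43_deg

crossed belt: β = asin((r1+r2)/C) = asin(26/79) = 19.2150°
wrap1 = wrap2 = π + 2β = 218.4300°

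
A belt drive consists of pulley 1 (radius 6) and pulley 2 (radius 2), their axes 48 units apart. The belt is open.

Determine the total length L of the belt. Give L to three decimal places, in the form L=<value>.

L=121.466

open belt: β = asin((r2−r1)/C) = asin(-4/48) = -4.7802°
wrap1 = π − 2β = 189.5604°
wrap2 = π + 2β = 170.4396°
tangent length = C·cosβ = 47.8330
L = r1·wrap1 + r2·wrap2 + 2·C·cosβ = 6·3.3085 + 2·2.9747 + 2·47.8330 = 121.4663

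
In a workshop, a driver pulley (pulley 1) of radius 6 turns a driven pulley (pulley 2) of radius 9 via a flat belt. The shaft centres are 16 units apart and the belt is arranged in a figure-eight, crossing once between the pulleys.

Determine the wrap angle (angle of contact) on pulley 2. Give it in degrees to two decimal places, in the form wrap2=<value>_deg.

crossed belt: β = asin((r1+r2)/C) = asin(15/16) = 69.6359°
wrap1 = wrap2 = π + 2β = 319.2717°

wrap2=319.27_deg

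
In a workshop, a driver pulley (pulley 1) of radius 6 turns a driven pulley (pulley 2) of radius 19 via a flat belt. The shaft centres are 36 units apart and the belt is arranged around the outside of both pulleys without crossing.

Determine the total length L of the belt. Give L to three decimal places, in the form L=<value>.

open belt: β = asin((r2−r1)/C) = asin(13/36) = 21.1684°
wrap1 = π − 2β = 137.6631°
wrap2 = π + 2β = 222.3369°
tangent length = C·cosβ = 33.5708
L = r1·wrap1 + r2·wrap2 + 2·C·cosβ = 6·2.4027 + 19·3.8805 + 2·33.5708 = 155.2874

L=155.287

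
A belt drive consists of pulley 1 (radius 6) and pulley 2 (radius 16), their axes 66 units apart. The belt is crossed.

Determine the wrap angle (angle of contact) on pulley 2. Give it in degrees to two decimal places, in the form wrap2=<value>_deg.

wrap2=218.94_deg

crossed belt: β = asin((r1+r2)/C) = asin(22/66) = 19.4712°
wrap1 = wrap2 = π + 2β = 218.9424°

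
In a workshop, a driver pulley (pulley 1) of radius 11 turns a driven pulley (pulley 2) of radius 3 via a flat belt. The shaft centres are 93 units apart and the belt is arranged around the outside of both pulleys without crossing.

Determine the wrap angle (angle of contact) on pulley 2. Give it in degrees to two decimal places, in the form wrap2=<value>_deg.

open belt: β = asin((r2−r1)/C) = asin(-8/93) = -4.9348°
wrap1 = π − 2β = 189.8695°
wrap2 = π + 2β = 170.1305°

wrap2=170.13_deg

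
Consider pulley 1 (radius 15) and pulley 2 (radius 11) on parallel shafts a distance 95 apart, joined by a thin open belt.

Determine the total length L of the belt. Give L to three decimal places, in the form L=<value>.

open belt: β = asin((r2−r1)/C) = asin(-4/95) = -2.4132°
wrap1 = π − 2β = 184.8263°
wrap2 = π + 2β = 175.1737°
tangent length = C·cosβ = 94.9158
L = r1·wrap1 + r2·wrap2 + 2·C·cosβ = 15·3.2258 + 11·3.0574 + 2·94.9158 = 271.8499

L=271.850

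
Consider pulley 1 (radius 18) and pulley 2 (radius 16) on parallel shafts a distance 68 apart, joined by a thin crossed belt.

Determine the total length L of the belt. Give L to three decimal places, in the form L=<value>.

L=260.198

crossed belt: β = asin((r1+r2)/C) = asin(34/68) = 30.0000°
wrap1 = wrap2 = π + 2β = 240.0000°
tangent length = C·cosβ = 58.8897
L = (r1+r2)·wrap + 2·C·cosβ = 34·4.1888 + 2·58.8897 = 260.1983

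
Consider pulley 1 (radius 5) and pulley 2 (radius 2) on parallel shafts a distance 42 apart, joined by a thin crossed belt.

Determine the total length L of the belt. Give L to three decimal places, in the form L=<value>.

crossed belt: β = asin((r1+r2)/C) = asin(7/42) = 9.5941°
wrap1 = wrap2 = π + 2β = 199.1881°
tangent length = C·cosβ = 41.4126
L = (r1+r2)·wrap + 2·C·cosβ = 7·3.4765 + 2·41.4126 = 107.1605

L=107.161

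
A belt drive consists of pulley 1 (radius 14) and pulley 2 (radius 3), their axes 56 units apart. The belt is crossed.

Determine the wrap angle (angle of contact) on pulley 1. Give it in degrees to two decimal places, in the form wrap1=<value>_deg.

wrap1=215.34_deg

crossed belt: β = asin((r1+r2)/C) = asin(17/56) = 17.6722°
wrap1 = wrap2 = π + 2β = 215.3445°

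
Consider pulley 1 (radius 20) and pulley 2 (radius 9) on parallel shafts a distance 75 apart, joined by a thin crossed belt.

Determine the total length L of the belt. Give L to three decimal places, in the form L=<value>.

crossed belt: β = asin((r1+r2)/C) = asin(29/75) = 22.7472°
wrap1 = wrap2 = π + 2β = 225.4945°
tangent length = C·cosβ = 69.1665
L = (r1+r2)·wrap + 2·C·cosβ = 29·3.9356 + 2·69.1665 = 252.4660

L=252.466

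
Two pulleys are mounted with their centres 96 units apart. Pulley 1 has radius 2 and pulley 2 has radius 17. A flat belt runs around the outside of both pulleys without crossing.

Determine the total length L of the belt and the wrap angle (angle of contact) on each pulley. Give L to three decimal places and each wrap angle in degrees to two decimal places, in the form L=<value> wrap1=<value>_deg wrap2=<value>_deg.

open belt: β = asin((r2−r1)/C) = asin(15/96) = 8.9893°
wrap1 = π − 2β = 162.0214°
wrap2 = π + 2β = 197.9786°
tangent length = C·cosβ = 94.8209
L = r1·wrap1 + r2·wrap2 + 2·C·cosβ = 2·2.8278 + 17·3.4554 + 2·94.8209 = 254.0388

L=254.039 wrap1=162.02_deg wrap2=197.98_deg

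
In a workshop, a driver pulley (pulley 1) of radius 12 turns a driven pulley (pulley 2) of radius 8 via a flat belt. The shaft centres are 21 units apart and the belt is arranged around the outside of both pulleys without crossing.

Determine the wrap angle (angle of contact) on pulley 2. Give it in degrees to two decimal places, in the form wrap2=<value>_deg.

open belt: β = asin((r2−r1)/C) = asin(-4/21) = -10.9806°
wrap1 = π − 2β = 201.9612°
wrap2 = π + 2β = 158.0388°

wrap2=158.04_deg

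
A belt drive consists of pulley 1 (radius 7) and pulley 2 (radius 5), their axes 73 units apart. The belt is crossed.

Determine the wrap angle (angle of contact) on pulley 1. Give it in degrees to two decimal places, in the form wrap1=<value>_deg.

crossed belt: β = asin((r1+r2)/C) = asin(12/73) = 9.4614°
wrap1 = wrap2 = π + 2β = 198.9229°

wrap1=198.92_deg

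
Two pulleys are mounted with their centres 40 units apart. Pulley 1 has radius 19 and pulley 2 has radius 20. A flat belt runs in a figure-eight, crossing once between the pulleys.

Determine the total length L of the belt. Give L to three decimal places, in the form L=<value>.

crossed belt: β = asin((r1+r2)/C) = asin(39/40) = 77.1614°
wrap1 = wrap2 = π + 2β = 334.3229°
tangent length = C·cosβ = 8.8882
L = (r1+r2)·wrap + 2·C·cosβ = 39·5.8350 + 2·8.8882 = 245.3427

L=245.343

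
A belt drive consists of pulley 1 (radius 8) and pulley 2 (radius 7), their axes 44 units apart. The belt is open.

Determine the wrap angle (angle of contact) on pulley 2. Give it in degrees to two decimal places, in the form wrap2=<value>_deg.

open belt: β = asin((r2−r1)/C) = asin(-1/44) = -1.3023°
wrap1 = π − 2β = 182.6046°
wrap2 = π + 2β = 177.3954°

wrap2=177.40_deg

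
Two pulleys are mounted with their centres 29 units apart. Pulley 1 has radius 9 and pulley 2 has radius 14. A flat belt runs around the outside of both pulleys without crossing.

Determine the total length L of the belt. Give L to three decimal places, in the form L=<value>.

open belt: β = asin((r2−r1)/C) = asin(5/29) = 9.9282°
wrap1 = π − 2β = 160.1436°
wrap2 = π + 2β = 199.8564°
tangent length = C·cosβ = 28.5657
L = r1·wrap1 + r2·wrap2 + 2·C·cosβ = 9·2.7950 + 14·3.4882 + 2·28.5657 = 131.1209

L=131.121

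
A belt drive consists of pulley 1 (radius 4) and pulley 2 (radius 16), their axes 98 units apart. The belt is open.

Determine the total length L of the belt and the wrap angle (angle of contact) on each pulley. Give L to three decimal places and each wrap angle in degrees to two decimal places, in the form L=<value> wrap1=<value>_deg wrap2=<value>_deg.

open belt: β = asin((r2−r1)/C) = asin(12/98) = 7.0335°
wrap1 = π − 2β = 165.9331°
wrap2 = π + 2β = 194.0669°
tangent length = C·cosβ = 97.2625
L = r1·wrap1 + r2·wrap2 + 2·C·cosβ = 4·2.8961 + 16·3.3871 + 2·97.2625 = 260.3031

L=260.303 wrap1=165.93_deg wrap2=194.07_deg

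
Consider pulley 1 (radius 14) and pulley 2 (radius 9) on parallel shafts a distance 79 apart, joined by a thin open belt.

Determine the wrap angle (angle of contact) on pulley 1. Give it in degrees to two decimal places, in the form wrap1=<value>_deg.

open belt: β = asin((r2−r1)/C) = asin(-5/79) = -3.6287°
wrap1 = π − 2β = 187.2575°
wrap2 = π + 2β = 172.7425°

wrap1=187.26_deg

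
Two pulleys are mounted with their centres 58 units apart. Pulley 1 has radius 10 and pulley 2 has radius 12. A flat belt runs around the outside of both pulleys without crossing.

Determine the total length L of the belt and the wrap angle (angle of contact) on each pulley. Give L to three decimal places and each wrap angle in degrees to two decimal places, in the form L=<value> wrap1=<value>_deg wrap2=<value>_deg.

L=185.184 wrap1=176.05_deg wrap2=183.95_deg

open belt: β = asin((r2−r1)/C) = asin(2/58) = 1.9761°
wrap1 = π − 2β = 176.0478°
wrap2 = π + 2β = 183.9522°
tangent length = C·cosβ = 57.9655
L = r1·wrap1 + r2·wrap2 + 2·C·cosβ = 10·3.0726 + 12·3.2106 + 2·57.9655 = 185.1840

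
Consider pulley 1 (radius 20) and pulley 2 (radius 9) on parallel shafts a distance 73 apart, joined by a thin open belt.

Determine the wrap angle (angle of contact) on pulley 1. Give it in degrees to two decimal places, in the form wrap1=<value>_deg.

open belt: β = asin((r2−r1)/C) = asin(-11/73) = -8.6666°
wrap1 = π − 2β = 197.3332°
wrap2 = π + 2β = 162.6668°

wrap1=197.33_deg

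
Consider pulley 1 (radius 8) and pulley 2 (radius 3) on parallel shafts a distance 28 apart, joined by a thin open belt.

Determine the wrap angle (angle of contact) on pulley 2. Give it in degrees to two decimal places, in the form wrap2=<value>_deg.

open belt: β = asin((r2−r1)/C) = asin(-5/28) = -10.2866°
wrap1 = π − 2β = 200.5731°
wrap2 = π + 2β = 159.4269°

wrap2=159.43_deg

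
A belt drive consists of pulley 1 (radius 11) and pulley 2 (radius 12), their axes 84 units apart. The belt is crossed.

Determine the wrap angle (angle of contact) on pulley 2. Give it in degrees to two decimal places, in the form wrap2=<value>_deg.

crossed belt: β = asin((r1+r2)/C) = asin(23/84) = 15.8911°
wrap1 = wrap2 = π + 2β = 211.7822°

wrap2=211.78_deg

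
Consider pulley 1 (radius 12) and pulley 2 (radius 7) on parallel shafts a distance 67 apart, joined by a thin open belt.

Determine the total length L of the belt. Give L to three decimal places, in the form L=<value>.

L=194.064

open belt: β = asin((r2−r1)/C) = asin(-5/67) = -4.2798°
wrap1 = π − 2β = 188.5596°
wrap2 = π + 2β = 171.4404°
tangent length = C·cosβ = 66.8132
L = r1·wrap1 + r2·wrap2 + 2·C·cosβ = 12·3.2910 + 7·2.9922 + 2·66.8132 = 194.0636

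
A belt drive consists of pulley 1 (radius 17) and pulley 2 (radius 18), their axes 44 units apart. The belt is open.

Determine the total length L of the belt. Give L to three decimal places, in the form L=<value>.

open belt: β = asin((r2−r1)/C) = asin(1/44) = 1.3023°
wrap1 = π − 2β = 177.3954°
wrap2 = π + 2β = 182.6046°
tangent length = C·cosβ = 43.9886
L = r1·wrap1 + r2·wrap2 + 2·C·cosβ = 17·3.0961 + 18·3.1871 + 2·43.9886 = 197.9785

L=197.978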